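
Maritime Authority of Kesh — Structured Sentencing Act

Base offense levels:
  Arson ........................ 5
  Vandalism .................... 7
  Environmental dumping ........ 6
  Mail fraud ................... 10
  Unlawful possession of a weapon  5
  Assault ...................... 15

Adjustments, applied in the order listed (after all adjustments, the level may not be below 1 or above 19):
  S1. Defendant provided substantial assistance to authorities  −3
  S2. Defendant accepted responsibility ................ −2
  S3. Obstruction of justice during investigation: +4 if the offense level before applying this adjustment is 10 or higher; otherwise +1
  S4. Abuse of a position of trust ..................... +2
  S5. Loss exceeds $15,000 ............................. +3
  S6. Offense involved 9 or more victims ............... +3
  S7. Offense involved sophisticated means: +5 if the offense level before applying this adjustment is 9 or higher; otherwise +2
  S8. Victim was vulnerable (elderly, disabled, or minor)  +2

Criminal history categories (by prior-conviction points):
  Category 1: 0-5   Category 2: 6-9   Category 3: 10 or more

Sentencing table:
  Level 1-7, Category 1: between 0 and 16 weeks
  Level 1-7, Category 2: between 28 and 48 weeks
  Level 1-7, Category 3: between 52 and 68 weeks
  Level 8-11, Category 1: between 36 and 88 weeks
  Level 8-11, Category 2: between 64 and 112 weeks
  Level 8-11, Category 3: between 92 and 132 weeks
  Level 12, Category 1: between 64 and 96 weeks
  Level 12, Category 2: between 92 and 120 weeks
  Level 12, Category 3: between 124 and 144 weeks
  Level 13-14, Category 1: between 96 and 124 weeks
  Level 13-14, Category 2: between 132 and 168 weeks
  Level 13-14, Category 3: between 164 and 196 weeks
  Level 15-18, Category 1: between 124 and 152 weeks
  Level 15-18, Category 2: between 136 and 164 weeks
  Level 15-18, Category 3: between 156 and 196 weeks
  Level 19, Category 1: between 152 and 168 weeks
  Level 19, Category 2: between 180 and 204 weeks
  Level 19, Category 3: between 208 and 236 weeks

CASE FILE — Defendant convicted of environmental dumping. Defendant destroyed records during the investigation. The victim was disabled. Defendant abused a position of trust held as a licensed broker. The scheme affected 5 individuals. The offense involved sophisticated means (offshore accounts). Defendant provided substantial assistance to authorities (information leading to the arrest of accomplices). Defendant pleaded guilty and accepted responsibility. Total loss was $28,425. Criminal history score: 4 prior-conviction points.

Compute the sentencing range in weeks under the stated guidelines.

Base offense level for environmental dumping: 6.
S1 applies: 6 − 3 = 3.
S2 applies: 3 − 2 = 1.
S3 applies (level before this adjustment is 1 < 10, so +1): 1 + 1 = 2.
S4 applies: 2 + 2 = 4.
S5 applies: 4 + 3 = 7.
S6 does not apply.
S7 applies (level before this adjustment is 7 < 9, so +2): 7 + 2 = 9.
S8 applies: 9 + 2 = 11.
Final offense level: 11.
Criminal history: 4 prior points → Category 1 (0-5).
Level 11 falls in the 8-11 band.
Grid: Level 8-11 × Category 1 = 36-88 weeks.

36-88 weeks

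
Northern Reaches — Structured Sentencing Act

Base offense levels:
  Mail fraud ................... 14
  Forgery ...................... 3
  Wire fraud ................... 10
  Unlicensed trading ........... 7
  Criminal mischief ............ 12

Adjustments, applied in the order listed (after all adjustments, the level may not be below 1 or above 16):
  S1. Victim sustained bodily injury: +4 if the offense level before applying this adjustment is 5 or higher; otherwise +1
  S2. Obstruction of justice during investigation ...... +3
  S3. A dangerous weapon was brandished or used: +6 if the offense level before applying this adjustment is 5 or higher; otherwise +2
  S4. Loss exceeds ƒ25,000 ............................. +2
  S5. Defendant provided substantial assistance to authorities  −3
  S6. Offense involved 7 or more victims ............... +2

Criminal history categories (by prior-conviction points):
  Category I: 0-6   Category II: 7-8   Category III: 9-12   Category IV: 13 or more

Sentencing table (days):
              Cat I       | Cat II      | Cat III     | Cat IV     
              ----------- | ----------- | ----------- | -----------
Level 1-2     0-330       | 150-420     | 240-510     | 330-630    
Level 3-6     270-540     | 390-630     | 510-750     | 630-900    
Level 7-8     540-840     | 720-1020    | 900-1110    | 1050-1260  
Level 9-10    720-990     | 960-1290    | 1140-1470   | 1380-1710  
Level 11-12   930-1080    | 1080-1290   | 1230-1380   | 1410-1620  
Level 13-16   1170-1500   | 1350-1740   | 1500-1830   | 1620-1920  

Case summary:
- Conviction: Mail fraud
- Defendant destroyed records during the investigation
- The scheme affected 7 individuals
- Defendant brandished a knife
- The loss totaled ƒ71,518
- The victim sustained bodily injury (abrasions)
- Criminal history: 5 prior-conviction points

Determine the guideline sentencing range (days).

Base offense level for mail fraud: 14.
S1 applies (level before this adjustment is 14 ≥ 5, so +4): 14 + 4 = 18.
S2 applies: 18 + 3 = 21.
S3 applies (level before this adjustment is 21 ≥ 5, so +6): 21 + 6 = 27.
S4 applies: 27 + 2 = 29.
S5 does not apply.
S6 applies: 29 + 2 = 31.
Level 31 exceeds the maximum of 16; capped at 16.
Final offense level: 16.
Criminal history: 5 prior points → Category I (0-6).
Level 16 falls in the 13-16 band.
Grid: Level 13-16 × Category I = 1170-1500 days.

1170-1500 days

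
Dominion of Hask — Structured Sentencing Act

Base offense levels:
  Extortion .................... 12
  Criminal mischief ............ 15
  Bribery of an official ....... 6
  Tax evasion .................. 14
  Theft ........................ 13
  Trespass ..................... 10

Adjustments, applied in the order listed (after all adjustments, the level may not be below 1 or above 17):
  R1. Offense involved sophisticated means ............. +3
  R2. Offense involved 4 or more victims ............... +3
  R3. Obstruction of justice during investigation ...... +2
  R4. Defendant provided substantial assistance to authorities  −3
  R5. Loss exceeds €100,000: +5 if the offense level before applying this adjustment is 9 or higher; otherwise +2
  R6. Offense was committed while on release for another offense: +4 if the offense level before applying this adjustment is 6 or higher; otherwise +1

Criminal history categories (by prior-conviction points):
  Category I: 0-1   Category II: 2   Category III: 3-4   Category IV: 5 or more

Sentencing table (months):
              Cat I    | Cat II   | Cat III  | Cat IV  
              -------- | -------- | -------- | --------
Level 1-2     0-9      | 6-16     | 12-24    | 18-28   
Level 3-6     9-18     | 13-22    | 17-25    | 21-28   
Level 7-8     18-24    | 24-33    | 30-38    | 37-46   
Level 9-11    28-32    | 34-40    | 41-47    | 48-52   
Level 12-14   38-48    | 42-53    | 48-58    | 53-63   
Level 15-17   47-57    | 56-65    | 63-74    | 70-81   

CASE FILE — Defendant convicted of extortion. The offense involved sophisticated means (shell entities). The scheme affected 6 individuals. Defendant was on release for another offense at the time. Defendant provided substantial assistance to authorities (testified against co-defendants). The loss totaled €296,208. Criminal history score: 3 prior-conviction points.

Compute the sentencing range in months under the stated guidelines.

Base offense level for extortion: 12.
R1 applies: 12 + 3 = 15.
R2 applies: 15 + 3 = 18.
R3 does not apply.
R4 applies: 18 − 3 = 15.
R5 applies (level before this adjustment is 15 ≥ 9, so +5): 15 + 5 = 20.
R6 applies (level before this adjustment is 20 ≥ 6, so +4): 20 + 4 = 24.
Level 24 exceeds the maximum of 17; capped at 17.
Final offense level: 17.
Criminal history: 3 prior points → Category III (3-4).
Level 17 falls in the 15-17 band.
Grid: Level 15-17 × Category III = 63-74 months.

63-74 months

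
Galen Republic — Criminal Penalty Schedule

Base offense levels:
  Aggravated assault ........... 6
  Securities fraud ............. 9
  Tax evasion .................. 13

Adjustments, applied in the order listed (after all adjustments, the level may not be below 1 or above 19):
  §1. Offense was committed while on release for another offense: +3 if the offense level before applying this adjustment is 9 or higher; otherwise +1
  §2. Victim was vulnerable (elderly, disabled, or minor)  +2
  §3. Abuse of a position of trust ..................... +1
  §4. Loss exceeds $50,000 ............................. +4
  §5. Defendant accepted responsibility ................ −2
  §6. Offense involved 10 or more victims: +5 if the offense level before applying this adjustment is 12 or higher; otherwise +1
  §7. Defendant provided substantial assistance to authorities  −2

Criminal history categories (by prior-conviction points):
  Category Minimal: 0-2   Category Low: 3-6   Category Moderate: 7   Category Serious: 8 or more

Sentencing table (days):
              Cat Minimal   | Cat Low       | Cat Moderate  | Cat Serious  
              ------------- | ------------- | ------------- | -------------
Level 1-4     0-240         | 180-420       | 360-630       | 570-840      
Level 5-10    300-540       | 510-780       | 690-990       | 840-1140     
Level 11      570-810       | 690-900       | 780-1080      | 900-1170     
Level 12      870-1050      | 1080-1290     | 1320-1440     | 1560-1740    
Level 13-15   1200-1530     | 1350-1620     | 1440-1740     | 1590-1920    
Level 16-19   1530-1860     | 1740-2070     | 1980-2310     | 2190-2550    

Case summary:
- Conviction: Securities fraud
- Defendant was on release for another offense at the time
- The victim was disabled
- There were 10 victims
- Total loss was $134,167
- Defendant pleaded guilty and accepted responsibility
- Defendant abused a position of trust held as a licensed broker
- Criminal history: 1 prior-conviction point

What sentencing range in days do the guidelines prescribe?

Base offense level for securities fraud: 9.
§1 applies (level before this adjustment is 9 ≥ 9, so +3): 9 + 3 = 12.
§2 applies: 12 + 2 = 14.
§3 applies: 14 + 1 = 15.
§4 applies: 15 + 4 = 19.
§5 applies: 19 − 2 = 17.
§6 applies (level before this adjustment is 17 ≥ 12, so +5): 17 + 5 = 22.
Level 22 exceeds the maximum of 19; capped at 19.
Final offense level: 19.
Criminal history: 1 prior point → Category Minimal (0-2).
Level 19 falls in the 16-19 band.
Grid: Level 16-19 × Category Minimal = 1530-1860 days.

1530-1860 days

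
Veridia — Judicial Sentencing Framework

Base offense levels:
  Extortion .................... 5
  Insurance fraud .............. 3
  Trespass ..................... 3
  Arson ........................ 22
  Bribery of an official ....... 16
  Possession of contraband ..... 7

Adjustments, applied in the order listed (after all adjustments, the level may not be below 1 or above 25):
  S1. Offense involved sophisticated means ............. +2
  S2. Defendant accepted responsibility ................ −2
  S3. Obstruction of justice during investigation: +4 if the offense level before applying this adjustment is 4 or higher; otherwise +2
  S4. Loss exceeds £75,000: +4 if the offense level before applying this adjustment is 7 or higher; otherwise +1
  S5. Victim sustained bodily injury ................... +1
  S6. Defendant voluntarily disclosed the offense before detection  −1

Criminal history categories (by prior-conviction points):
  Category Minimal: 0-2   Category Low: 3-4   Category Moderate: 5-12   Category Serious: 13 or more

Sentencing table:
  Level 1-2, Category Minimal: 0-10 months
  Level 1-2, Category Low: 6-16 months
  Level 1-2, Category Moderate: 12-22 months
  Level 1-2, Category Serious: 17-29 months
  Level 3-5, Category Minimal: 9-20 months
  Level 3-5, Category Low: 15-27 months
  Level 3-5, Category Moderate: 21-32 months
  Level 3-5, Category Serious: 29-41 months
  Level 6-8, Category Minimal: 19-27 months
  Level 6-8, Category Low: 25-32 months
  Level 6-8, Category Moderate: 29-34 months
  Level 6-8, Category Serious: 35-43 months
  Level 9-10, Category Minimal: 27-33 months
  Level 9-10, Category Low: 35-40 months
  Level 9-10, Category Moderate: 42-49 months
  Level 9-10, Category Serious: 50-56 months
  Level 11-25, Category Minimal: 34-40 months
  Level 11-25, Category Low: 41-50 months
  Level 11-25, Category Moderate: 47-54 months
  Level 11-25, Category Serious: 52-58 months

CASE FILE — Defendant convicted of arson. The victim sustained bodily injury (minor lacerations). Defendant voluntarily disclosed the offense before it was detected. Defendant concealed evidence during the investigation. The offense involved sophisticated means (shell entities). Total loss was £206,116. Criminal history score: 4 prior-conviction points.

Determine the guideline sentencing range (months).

41-50 months

Base offense level for arson: 22.
S1 applies: 22 + 2 = 24.
S3 applies (level before this adjustment is 24 ≥ 4, so +4): 24 + 4 = 28.
S4 applies (level before this adjustment is 28 ≥ 7, so +4): 28 + 4 = 32.
S5 applies: 32 + 1 = 33.
S6 applies: 33 − 1 = 32.
Level 32 exceeds the maximum of 25; capped at 25.
Final offense level: 25.
Criminal history: 4 prior points → Category Low (3-4).
Level 25 falls in the 11-25 band.
Grid: Level 11-25 × Category Low = 41-50 months.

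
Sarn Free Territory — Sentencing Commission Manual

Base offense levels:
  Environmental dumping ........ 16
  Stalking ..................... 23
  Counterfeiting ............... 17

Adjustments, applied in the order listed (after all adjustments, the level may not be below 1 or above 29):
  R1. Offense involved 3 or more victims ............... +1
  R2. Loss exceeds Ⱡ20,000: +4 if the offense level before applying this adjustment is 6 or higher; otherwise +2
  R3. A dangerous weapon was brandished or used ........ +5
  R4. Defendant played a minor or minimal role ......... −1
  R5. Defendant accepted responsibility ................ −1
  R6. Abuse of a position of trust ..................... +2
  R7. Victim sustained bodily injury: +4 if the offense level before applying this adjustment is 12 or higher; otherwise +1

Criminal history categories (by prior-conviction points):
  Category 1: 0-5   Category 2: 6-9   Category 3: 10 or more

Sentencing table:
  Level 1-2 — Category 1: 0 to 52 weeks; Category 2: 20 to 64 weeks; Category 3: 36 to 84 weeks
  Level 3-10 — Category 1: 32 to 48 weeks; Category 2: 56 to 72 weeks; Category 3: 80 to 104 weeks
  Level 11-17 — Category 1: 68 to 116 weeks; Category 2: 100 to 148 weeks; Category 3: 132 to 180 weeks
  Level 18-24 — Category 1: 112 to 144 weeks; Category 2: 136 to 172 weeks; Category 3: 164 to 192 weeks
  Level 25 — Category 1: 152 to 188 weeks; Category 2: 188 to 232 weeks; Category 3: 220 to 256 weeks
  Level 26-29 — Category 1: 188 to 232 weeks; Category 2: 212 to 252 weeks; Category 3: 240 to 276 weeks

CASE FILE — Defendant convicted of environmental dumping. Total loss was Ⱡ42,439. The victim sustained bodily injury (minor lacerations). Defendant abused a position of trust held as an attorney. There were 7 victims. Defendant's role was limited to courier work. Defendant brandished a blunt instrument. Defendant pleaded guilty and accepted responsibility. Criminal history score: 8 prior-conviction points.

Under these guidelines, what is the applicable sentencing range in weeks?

Base offense level for environmental dumping: 16.
R1 applies: 16 + 1 = 17.
R2 applies (level before this adjustment is 17 ≥ 6, so +4): 17 + 4 = 21.
R3 applies: 21 + 5 = 26.
R4 applies: 26 − 1 = 25.
R5 applies: 25 − 1 = 24.
R6 applies: 24 + 2 = 26.
R7 applies (level before this adjustment is 26 ≥ 12, so +4): 26 + 4 = 30.
Level 30 exceeds the maximum of 29; capped at 29.
Final offense level: 29.
Criminal history: 8 prior points → Category 2 (6-9).
Level 29 falls in the 26-29 band.
Grid: Level 26-29 × Category 2 = 212-252 weeks.

212-252 weeks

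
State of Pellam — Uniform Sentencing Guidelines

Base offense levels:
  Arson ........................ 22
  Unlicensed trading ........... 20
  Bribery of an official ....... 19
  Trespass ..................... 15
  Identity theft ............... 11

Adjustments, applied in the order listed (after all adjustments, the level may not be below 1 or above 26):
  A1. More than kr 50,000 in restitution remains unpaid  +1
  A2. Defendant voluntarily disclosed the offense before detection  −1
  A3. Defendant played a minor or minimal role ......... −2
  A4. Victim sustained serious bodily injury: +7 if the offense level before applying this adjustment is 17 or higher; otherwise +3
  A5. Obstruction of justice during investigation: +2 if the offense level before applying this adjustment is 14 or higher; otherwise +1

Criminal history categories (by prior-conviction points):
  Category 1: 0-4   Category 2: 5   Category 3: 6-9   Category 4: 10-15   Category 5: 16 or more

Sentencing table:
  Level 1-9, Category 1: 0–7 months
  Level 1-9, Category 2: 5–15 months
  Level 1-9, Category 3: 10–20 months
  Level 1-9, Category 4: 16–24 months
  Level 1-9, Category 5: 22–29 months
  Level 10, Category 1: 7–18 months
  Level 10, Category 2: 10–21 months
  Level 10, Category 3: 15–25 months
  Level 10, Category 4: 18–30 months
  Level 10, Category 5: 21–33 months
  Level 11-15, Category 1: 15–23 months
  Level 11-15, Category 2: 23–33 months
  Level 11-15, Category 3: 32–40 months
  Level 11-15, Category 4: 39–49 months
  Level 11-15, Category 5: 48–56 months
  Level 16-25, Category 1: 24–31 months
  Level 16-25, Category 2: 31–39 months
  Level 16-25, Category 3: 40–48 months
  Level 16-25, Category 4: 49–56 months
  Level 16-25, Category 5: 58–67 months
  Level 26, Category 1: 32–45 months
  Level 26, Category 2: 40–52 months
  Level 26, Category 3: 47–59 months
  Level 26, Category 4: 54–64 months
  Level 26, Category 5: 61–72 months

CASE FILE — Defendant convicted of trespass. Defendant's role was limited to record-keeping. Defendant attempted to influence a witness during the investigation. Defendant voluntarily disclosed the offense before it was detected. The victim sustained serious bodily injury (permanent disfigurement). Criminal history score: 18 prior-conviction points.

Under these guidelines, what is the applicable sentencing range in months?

58-67 months

Base offense level for trespass: 15.
A1 does not apply.
A2 applies: 15 − 1 = 14.
A3 applies: 14 − 2 = 12.
A4 applies (level before this adjustment is 12 < 17, so +3): 12 + 3 = 15.
A5 applies (level before this adjustment is 15 ≥ 14, so +2): 15 + 2 = 17.
Final offense level: 17.
Criminal history: 18 prior points → Category 5 (16+).
Level 17 falls in the 16-25 band.
Grid: Level 16-25 × Category 5 = 58-67 months.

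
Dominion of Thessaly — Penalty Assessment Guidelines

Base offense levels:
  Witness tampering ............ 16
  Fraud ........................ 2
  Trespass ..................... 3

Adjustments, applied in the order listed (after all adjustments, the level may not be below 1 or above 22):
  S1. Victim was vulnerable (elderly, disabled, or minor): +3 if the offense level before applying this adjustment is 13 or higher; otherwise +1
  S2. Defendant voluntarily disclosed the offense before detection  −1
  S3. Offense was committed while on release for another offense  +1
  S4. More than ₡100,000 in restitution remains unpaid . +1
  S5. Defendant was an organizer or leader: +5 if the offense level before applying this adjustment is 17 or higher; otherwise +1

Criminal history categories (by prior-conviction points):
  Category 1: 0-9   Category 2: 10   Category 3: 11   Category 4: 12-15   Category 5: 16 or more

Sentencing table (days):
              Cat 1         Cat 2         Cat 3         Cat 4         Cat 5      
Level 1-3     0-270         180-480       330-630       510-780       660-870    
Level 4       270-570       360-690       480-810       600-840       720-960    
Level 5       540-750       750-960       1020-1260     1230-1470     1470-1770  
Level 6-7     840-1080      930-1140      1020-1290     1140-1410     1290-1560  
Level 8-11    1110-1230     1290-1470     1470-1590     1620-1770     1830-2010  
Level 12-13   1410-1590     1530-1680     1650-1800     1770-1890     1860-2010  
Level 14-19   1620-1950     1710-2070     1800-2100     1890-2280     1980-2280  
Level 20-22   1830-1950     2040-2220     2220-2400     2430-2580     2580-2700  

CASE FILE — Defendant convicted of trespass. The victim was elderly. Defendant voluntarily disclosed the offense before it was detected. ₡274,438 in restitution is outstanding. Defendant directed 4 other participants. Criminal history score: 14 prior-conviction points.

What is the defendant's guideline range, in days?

1230-1470 days

Base offense level for trespass: 3.
S1 applies (level before this adjustment is 3 < 13, so +1): 3 + 1 = 4.
S2 applies: 4 − 1 = 3.
S4 applies: 3 + 1 = 4.
S5 applies (level before this adjustment is 4 < 17, so +1): 4 + 1 = 5.
Final offense level: 5.
Criminal history: 14 prior points → Category 4 (12-15).
Level 5 falls in the 5 band.
Grid: Level 5 × Category 4 = 1230-1470 days.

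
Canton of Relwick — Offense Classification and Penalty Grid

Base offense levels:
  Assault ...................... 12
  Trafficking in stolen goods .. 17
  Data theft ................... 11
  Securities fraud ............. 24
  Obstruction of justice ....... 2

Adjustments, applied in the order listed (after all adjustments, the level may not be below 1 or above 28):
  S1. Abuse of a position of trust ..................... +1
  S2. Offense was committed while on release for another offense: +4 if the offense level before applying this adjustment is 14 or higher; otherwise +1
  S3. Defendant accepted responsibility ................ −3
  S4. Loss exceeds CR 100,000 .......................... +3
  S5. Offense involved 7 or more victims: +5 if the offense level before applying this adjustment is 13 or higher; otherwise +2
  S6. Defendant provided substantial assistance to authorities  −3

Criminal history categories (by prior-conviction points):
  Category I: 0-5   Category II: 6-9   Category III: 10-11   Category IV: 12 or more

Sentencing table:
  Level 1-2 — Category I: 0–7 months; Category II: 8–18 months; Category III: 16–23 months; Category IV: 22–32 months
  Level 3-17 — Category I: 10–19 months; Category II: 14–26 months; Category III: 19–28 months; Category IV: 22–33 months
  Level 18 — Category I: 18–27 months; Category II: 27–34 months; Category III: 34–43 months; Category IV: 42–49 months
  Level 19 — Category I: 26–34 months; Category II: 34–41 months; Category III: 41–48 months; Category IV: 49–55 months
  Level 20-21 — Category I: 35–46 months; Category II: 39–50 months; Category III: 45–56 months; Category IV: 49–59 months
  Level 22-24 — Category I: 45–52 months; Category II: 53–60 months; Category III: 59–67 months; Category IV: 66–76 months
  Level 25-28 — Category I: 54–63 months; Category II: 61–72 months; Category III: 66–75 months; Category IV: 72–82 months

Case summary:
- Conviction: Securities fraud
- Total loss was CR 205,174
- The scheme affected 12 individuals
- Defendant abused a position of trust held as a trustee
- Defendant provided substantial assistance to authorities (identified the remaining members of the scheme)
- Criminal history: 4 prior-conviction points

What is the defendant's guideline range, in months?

Base offense level for securities fraud: 24.
S1 applies: 24 + 1 = 25.
S2 does not apply.
S3 does not apply.
S4 applies: 25 + 3 = 28.
S5 applies (level before this adjustment is 28 ≥ 13, so +5): 28 + 5 = 33.
S6 applies: 33 − 3 = 30.
Level 30 exceeds the maximum of 28; capped at 28.
Final offense level: 28.
Criminal history: 4 prior points → Category I (0-5).
Level 28 falls in the 25-28 band.
Grid: Level 25-28 × Category I = 54-63 months.

54-63 months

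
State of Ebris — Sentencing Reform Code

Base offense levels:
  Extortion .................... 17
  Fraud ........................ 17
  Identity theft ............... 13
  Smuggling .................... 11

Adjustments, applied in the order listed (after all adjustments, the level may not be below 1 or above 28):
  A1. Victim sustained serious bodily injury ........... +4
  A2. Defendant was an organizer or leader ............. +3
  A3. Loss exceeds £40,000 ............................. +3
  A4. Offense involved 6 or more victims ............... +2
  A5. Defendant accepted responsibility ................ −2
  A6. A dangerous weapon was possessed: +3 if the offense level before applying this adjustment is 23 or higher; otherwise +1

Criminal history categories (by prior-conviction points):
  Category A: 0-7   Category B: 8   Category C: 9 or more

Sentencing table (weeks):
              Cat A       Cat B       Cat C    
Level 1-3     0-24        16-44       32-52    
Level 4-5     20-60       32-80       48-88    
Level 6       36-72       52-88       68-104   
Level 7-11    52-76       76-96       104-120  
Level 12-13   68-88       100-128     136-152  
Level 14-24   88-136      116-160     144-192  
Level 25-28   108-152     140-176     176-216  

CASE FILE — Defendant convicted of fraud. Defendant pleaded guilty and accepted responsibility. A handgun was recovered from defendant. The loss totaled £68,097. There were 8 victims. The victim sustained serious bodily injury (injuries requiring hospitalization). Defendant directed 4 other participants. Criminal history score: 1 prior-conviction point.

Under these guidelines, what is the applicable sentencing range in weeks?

108-152 weeks

Base offense level for fraud: 17.
A1 applies: 17 + 4 = 21.
A2 applies: 21 + 3 = 24.
A3 applies: 24 + 3 = 27.
A4 applies: 27 + 2 = 29.
A5 applies: 29 − 2 = 27.
A6 applies (level before this adjustment is 27 ≥ 23, so +3): 27 + 3 = 30.
Level 30 exceeds the maximum of 28; capped at 28.
Final offense level: 28.
Criminal history: 1 prior point → Category A (0-7).
Level 28 falls in the 25-28 band.
Grid: Level 25-28 × Category A = 108-152 weeks.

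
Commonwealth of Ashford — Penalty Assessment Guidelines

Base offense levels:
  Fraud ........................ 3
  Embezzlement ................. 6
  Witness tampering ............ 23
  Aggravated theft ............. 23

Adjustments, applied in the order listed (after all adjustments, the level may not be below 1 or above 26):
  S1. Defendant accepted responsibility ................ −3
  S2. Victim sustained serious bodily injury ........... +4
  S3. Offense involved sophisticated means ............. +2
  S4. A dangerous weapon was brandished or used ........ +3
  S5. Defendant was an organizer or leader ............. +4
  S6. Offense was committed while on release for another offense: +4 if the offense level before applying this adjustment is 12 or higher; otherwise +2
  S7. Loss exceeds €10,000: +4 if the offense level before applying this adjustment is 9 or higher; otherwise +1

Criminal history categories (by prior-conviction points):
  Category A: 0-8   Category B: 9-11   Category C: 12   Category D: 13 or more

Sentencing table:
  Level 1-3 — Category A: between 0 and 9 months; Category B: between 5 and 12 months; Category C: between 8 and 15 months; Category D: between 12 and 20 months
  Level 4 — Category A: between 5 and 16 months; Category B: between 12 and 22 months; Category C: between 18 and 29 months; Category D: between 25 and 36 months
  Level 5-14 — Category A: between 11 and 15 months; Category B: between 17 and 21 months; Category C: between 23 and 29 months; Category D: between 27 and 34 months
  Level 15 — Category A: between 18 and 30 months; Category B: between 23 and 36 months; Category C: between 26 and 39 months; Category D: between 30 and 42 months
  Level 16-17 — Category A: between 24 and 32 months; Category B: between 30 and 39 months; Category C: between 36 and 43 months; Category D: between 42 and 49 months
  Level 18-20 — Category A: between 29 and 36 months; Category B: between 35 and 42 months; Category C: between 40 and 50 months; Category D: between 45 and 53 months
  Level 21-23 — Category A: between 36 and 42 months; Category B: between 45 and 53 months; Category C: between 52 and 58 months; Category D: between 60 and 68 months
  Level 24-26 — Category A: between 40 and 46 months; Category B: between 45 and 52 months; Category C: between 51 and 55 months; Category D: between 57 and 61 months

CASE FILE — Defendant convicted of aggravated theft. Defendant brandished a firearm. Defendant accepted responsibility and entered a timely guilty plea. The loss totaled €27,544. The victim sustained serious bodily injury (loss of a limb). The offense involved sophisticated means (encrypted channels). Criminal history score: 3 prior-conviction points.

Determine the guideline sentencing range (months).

Base offense level for aggravated theft: 23.
S1 applies: 23 − 3 = 20.
S2 applies: 20 + 4 = 24.
S3 applies: 24 + 2 = 26.
S4 applies: 26 + 3 = 29.
S5 does not apply.
S6 does not apply.
S7 applies (level before this adjustment is 29 ≥ 9, so +4): 29 + 4 = 33.
Level 33 exceeds the maximum of 26; capped at 26.
Final offense level: 26.
Criminal history: 3 prior points → Category A (0-8).
Level 26 falls in the 24-26 band.
Grid: Level 24-26 × Category A = 40-46 months.

40-46 months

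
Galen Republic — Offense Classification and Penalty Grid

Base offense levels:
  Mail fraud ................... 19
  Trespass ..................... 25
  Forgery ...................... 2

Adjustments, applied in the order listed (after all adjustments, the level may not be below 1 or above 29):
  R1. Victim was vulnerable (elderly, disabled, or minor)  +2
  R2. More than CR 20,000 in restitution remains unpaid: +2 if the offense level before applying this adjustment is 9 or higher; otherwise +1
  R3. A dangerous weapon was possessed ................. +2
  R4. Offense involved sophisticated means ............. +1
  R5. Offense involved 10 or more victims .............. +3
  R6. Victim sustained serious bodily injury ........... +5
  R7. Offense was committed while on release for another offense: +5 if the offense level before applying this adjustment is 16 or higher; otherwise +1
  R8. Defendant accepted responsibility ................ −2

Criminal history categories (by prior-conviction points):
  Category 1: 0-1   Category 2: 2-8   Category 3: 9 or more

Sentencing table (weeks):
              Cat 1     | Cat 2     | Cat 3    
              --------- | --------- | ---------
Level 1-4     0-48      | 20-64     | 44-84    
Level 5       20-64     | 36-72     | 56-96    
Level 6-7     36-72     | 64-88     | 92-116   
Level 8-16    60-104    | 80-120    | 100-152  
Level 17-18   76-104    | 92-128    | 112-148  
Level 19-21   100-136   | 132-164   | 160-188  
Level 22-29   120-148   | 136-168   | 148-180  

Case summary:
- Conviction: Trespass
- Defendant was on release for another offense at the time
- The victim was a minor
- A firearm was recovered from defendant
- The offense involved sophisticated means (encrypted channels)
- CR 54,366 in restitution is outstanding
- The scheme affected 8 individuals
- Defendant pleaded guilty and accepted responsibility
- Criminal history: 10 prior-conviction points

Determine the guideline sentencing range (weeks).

148-180 weeks

Base offense level for trespass: 25.
R1 applies: 25 + 2 = 27.
R2 applies (level before this adjustment is 27 ≥ 9, so +2): 27 + 2 = 29.
R3 applies: 29 + 2 = 31.
R4 applies: 31 + 1 = 32.
R6 does not apply.
R7 applies (level before this adjustment is 32 ≥ 16, so +5): 32 + 5 = 37.
R8 applies: 37 − 2 = 35.
Level 35 exceeds the maximum of 29; capped at 29.
Final offense level: 29.
Criminal history: 10 prior points → Category 3 (9+).
Level 29 falls in the 22-29 band.
Grid: Level 22-29 × Category 3 = 148-180 weeks.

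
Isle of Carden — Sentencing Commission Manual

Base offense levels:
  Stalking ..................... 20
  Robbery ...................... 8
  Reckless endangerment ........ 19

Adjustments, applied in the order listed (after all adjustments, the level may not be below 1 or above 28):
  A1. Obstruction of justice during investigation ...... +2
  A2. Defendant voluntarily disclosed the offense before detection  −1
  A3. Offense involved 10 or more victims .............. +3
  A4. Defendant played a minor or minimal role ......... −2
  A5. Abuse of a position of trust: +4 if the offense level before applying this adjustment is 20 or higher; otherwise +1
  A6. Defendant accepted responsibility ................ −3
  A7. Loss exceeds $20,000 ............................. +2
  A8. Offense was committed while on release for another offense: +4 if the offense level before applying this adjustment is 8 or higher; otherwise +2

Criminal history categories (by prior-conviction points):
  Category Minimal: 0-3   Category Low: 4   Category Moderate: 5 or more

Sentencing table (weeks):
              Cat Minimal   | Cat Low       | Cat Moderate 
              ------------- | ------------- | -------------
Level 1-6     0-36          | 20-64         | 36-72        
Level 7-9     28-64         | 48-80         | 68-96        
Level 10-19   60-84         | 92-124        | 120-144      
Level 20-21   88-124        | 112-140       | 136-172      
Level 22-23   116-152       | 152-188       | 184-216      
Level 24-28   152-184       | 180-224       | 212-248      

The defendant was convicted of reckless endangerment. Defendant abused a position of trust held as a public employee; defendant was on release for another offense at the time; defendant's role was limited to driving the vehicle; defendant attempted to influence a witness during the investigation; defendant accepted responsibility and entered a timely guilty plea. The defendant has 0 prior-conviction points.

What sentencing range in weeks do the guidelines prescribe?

Base offense level for reckless endangerment: 19.
A1 applies: 19 + 2 = 21.
A3 does not apply.
A4 applies: 21 − 2 = 19.
A5 applies (level before this adjustment is 19 < 20, so +1): 19 + 1 = 20.
A6 applies: 20 − 3 = 17.
A7 does not apply.
A8 applies (level before this adjustment is 17 ≥ 8, so +4): 17 + 4 = 21.
Final offense level: 21.
Criminal history: 0 prior points → Category Minimal (0-3).
Level 21 falls in the 20-21 band.
Grid: Level 20-21 × Category Minimal = 88-124 weeks.

88-124 weeks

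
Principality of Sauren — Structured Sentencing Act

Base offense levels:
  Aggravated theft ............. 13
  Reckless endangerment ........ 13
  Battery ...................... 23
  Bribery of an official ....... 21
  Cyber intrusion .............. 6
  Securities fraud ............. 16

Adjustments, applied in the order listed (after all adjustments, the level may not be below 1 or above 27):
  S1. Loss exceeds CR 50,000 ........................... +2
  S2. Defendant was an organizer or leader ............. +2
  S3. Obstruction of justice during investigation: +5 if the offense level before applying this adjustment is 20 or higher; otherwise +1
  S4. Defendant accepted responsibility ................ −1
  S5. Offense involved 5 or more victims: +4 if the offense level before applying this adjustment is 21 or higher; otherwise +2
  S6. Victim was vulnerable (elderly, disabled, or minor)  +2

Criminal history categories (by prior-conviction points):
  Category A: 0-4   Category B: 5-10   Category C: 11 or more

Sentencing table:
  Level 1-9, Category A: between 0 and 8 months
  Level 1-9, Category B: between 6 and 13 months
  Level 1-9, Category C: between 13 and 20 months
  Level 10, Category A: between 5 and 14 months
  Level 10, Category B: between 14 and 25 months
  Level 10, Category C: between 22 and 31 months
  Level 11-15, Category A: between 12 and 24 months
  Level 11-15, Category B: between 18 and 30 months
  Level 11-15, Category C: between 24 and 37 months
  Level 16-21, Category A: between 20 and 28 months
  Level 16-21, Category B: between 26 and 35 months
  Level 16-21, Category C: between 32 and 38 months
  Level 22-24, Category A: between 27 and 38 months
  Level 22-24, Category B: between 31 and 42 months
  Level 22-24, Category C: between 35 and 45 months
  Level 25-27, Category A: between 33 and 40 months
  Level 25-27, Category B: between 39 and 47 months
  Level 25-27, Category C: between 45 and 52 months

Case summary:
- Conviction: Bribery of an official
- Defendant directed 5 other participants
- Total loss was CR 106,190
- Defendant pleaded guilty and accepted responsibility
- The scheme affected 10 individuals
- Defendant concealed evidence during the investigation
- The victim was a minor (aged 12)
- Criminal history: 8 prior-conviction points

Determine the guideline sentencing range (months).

Base offense level for bribery of an official: 21.
S1 applies: 21 + 2 = 23.
S2 applies: 23 + 2 = 25.
S3 applies (level before this adjustment is 25 ≥ 20, so +5): 25 + 5 = 30.
S4 applies: 30 − 1 = 29.
S5 applies (level before this adjustment is 29 ≥ 21, so +4): 29 + 4 = 33.
S6 applies: 33 + 2 = 35.
Level 35 exceeds the maximum of 27; capped at 27.
Final offense level: 27.
Criminal history: 8 prior points → Category B (5-10).
Level 27 falls in the 25-27 band.
Grid: Level 25-27 × Category B = 39-47 months.

39-47 months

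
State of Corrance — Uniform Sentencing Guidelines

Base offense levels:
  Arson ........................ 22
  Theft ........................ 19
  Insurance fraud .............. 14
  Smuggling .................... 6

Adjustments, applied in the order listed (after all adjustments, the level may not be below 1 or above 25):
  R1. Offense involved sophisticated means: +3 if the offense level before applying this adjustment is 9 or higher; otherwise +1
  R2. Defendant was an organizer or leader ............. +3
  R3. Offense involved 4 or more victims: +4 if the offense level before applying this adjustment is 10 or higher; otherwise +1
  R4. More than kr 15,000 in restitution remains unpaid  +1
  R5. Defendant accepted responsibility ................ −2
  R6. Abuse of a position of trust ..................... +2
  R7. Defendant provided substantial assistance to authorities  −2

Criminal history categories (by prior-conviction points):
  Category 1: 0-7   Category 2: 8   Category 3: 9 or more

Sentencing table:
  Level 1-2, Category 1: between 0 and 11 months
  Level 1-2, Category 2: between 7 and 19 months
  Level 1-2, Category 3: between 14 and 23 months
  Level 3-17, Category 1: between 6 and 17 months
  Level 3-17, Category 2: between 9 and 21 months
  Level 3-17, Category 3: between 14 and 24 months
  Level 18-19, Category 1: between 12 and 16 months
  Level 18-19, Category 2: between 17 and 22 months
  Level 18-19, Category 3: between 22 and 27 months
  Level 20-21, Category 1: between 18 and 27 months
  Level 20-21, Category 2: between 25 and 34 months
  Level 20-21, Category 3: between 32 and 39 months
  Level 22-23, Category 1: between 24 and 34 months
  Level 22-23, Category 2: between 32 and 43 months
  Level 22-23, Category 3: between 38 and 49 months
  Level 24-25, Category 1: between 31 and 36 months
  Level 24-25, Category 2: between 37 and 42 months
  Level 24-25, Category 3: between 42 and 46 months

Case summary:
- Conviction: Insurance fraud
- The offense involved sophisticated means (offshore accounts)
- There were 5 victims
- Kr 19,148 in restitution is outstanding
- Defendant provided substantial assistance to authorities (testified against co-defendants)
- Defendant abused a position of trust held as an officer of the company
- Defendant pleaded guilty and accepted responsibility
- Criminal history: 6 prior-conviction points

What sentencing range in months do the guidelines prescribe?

Base offense level for insurance fraud: 14.
R1 applies (level before this adjustment is 14 ≥ 9, so +3): 14 + 3 = 17.
R2 does not apply.
R3 applies (level before this adjustment is 17 ≥ 10, so +4): 17 + 4 = 21.
R4 applies: 21 + 1 = 22.
R5 applies: 22 − 2 = 20.
R6 applies: 20 + 2 = 22.
R7 applies: 22 − 2 = 20.
Final offense level: 20.
Criminal history: 6 prior points → Category 1 (0-7).
Level 20 falls in the 20-21 band.
Grid: Level 20-21 × Category 1 = 18-27 months.

18-27 months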